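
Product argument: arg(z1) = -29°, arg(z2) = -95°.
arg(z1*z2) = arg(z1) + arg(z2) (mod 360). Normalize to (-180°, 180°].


arg(z1*z2) = -29° - 95° = -124°
Normalized to (-180°, 180°]: -124°

-124°


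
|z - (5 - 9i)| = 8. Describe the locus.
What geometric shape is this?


|z - z0| = r is a circle with center z0 and radius r.
Center = (5, -9), radius = 8

Circle with center (5, -9) and radius 8


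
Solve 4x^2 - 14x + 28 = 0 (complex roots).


disc = (-14)^2 - 4*4*28 = 196 - 448 = -252
sqrt(|disc|) = sqrt(252) = 15.8745
Real part = 14/(2*4) = 1.7500
Imag part = 15.8745/(2*4) = 1.9843

1.7500 ± 1.9843i


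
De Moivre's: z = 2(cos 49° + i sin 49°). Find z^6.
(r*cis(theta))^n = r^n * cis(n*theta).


r^6 = 2^6 = 64
n*theta = 6*49° = 294° = 294° (mod 360)
a = 64*cos(294°) = 26.0311
b = 64*sin(294°) = -58.4669

64 cis(294°) = 26.0311 - 58.4669i


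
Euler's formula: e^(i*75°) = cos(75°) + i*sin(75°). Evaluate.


cos(75°) = 0.2588
sin(75°) = 0.9659

e^(i*75°) = 0.2588 + 0.9659i


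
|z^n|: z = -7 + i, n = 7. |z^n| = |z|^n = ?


|z| = sqrt(49+1) = sqrt(50) = 7.0711
|z^7| = |z|^7 = (sqrt(50))^7 = 50^3 * sqrt(50) = 125000*sqrt(50)

|z^7| = 125000*sqrt(50) ≈ 883883.4765


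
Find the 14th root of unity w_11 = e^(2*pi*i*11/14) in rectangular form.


Angle = 360*11/14 = 282.8571°
a = cos(282.8571°) = 0.2225
b = sin(282.8571°) = -0.9749

0.2225 - 0.9749i


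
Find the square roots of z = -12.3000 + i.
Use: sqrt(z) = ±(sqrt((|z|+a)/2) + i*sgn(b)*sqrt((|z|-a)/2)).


|z| = sqrt(151.29+1) = 12.3406
sqrt((|z|+a)/2) = sqrt((12.3406+(-12.3))/2) = sqrt(0.0203) = 0.1424
sqrt((|z|-a)/2) = sqrt((12.3406-(-12.3))/2) = sqrt(12.3203) = 3.5100

±(0.1424 + 3.5100i) i.e. 0.1424 + 3.5100i and -0.1424 - 3.5100i


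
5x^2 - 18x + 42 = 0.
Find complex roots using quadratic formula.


disc = (-18)^2 - 4*5*42 = 324 - 840 = -516
sqrt(|disc|) = sqrt(516) = 22.7156
Real part = 18/(2*5) = 1.8000
Imag part = 22.7156/(2*5) = 2.2716

1.8000 ± 2.2716i


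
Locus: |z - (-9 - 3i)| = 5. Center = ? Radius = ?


|z - z0| = r is a circle with center z0 and radius r.
Center = (-9, -3), radius = 5

Circle with center (-9, -3) and radius 5


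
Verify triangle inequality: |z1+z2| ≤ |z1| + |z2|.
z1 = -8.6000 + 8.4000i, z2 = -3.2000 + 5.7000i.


|z1| = sqrt((-8.6)^2 + 8.4^2) = sqrt(144.52) = 12.0216
|z2| = sqrt((-3.2)^2 + 5.7^2) = sqrt(42.73) = 6.5368
z1+z2 = -11.8000 + 14.1000i
|z1+z2| = sqrt(338.05) = 18.3861
|z1|+|z2| = 12.0216 + 6.5368 = 18.5584

|z1+z2| = 18.3861 ≤ |z1|+|z2| = 18.5584 (verified)


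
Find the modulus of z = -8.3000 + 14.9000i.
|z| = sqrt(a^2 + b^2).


|z| = sqrt((-8.3)^2 + 14.9^2) = sqrt(68.89 + 222.01) = sqrt(290.9) = 17.0558

|z| = 17.0558


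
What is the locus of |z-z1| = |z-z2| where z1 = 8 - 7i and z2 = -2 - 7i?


Equal distances means the locus is the perpendicular bisector of z1 and z2.
Midpoint = ((8+(-2))/2, (-7+(-7))/2) = (3.0000, -7.0000)

Perpendicular bisector through (3.0000, -7.0000)


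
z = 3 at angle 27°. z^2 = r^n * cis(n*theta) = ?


r^2 = 3^2 = 9
n*theta = 2*27° = 54° = 54° (mod 360)
a = 9*cos(54°) = 5.2901
b = 9*sin(54°) = 7.2812

9 cis(54°) = 5.2901 + 7.2812i


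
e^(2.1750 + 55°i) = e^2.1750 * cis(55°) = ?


e^2.1750 = 8.8022
cos(55°) = 0.573576
sin(55°) = 0.81915
Real = 8.8022*0.573576 = 5.0487
Imag = 8.8022*0.81915 = 7.2103

5.0487 + 7.2103i


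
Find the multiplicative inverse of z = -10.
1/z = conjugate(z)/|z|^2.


|z|^2 = 100+0 = 100
1/z = (-10 - 0i)/100

1/z = -0.1000 + 0i


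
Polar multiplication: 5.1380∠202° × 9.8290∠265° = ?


r = 5.1380 * 9.8290 = 50.5014
theta = 202° + 265° = 467° = 107° (mod 360)

50.5014 cis(107°)


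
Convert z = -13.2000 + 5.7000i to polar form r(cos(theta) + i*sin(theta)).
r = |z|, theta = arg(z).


r = sqrt(174.24+32.49) = sqrt(206.73) = 14.3781
theta = atan2(5.7, -13.2) = 156.6444 degrees

r = 14.3781, theta = 156.6444 degrees


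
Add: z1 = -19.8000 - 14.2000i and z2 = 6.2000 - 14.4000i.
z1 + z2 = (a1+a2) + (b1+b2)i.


Real: -19.8 + 6.2 = -13.6
Imag: -14.2 - 14.4 = -28.6

-13.6000 - 28.6000i


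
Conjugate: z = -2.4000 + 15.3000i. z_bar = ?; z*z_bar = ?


z_bar = -2.4000 - 15.3000i
z*z_bar = (-2.4)^2 + 15.3^2 = 5.76 + 234.09 = 239.85

z_bar = -2.4000 - 15.3000i, z*z_bar = 239.85


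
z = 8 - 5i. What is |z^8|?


|z| = sqrt(64+25) = sqrt(89) = 9.4340
|z^8| = |z|^8 = (sqrt(89))^8 = 89^4 = 62742241

|z^8| = 62742241


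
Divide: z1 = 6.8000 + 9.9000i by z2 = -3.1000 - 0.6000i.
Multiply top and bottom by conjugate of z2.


Conjugate of z2 = -3.1000 + 0.6000i
Numerator: (6.8000 + 9.9000i)(-3.1000 + 0.6000i) = -27.0200 - 26.6100i
Denominator: (-3.1)^2 + (-0.6)^2 = 9.97
Result = (-27.0200 - 26.6100i)/9.97

-2.7101 - 2.6690i


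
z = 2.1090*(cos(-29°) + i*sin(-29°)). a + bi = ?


a = 2.1090*cos(-29°) = 2.1090*0.87462 = 1.8446
b = 2.1090*sin(-29°) = 2.1090*(-0.48481) = -1.0225

1.8446 - 1.0225i


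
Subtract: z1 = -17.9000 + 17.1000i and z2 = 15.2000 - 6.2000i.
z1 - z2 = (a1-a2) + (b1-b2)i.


Real: -17.9 - 15.2 = -33.1
Imag: 17.1 + 6.2 = 23.3

-33.1000 + 23.3000i


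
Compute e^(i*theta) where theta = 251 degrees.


cos(251°) = -0.3256
sin(251°) = -0.9455

e^(i*251°) = -0.3256 - 0.9455i


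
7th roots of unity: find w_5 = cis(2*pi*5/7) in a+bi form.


Angle = 360*5/7 = 257.1429°
a = cos(257.1429°) = -0.2225
b = sin(257.1429°) = -0.9749

-0.2225 - 0.9749i


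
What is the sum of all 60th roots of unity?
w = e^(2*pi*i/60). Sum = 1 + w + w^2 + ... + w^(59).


The sum of all 60th roots of unity is 0.
Geometric series: (1 - w^60)/(1 - w) = (1-1)/(1-w) = 0 since w^60 = 1, w ≠ 1.
Alternatively: coefficient of z^59 in z^60 - 1 is 0.

0


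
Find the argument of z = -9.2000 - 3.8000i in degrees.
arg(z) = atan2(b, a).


Re = -9.2, Im = -3.8
arg = atan2(-3.8, -9.2) = -157.5572 degrees

arg(z) = -157.5572 degrees


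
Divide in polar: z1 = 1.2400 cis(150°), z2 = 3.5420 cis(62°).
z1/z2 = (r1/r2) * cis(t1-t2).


r = 1.2400 / 3.5420 = 0.3501
theta = 150° - 62° = 88° = 88° (mod 360)

0.3501 cis(88°)


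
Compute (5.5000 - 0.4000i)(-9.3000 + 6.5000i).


Real = 5.5*(-9.3) - (-0.4)*6.5 = -51.15 - (-2.6) = -48.55
Imag = 5.5*6.5 - (9.3)*(-0.4) = 35.75 + 3.72 = 39.47

-48.5500 + 39.4700i


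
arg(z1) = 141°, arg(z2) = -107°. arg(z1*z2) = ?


arg(z1*z2) = 141° - 107° = 34°
Normalized to (-180°, 180°]: 34°

34°


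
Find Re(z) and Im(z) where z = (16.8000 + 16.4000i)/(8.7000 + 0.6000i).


Multiply by conjugate: (16.8000 + 16.4000i)(8.7000 - 0.6000i) / (8.7^2 + 0.6^2)
Numerator real = 16.8*8.7 + 16.4*0.6 = 156
Numerator imag = 16.4*8.7 - 16.8*0.6 = 132.6
Denominator = 76.05
Re(z) = 156/76.05 = 2.0513
Im(z) = 132.6/76.05 = 1.7436

Re(z) = 2.0513, Im(z) = 1.7436


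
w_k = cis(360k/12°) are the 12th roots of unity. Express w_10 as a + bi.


Angle = 360*10/12 = 300°
a = cos(300°) = 0.5000
b = sin(300°) = -0.8660

0.5000 - 0.8660i


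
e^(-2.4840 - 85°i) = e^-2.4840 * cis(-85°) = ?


e^-2.4840 = 0.0834
cos(-85°) = 0.0872
sin(-85°) = -0.9962
Real = 0.0834*0.0872 = 0.0073
Imag = 0.0834*(-0.9962) = -0.0831

0.0073 - 0.0831i


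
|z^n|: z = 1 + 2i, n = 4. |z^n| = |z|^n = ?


|z| = sqrt(1+4) = sqrt(5) = 2.2361
|z^4| = |z|^4 = (sqrt(5))^4 = 5^2 = 25

|z^4| = 25


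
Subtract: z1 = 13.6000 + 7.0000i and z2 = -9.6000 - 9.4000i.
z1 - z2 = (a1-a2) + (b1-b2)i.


Real: 13.6 + 9.6 = 23.2
Imag: 7 + 9.4 = 16.4

23.2000 + 16.4000i


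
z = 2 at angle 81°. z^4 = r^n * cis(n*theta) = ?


r^4 = 2^4 = 16
n*theta = 4*81° = 324° = 324° (mod 360)
a = 16*cos(324°) = 12.9443
b = 16*sin(324°) = -9.4046

16 cis(324°) = 12.9443 - 9.4046i


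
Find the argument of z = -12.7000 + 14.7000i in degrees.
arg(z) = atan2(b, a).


Re = -12.7, Im = 14.7
arg = atan2(14.7, -12.7) = 130.8252 degrees

arg(z) = 130.8252 degrees


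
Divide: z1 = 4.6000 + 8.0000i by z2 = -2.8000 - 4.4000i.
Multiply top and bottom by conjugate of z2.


Conjugate of z2 = -2.8000 + 4.4000i
Numerator: (4.6000 + 8.0000i)(-2.8000 + 4.4000i) = -48.0800 - 2.1600i
Denominator: (-2.8)^2 + (-4.4)^2 = 27.2
Result = (-48.0800 - 2.1600i)/27.2

-1.7676 - 0.0794i


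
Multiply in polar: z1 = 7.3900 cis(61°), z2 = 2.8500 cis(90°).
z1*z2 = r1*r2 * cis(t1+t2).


r = 7.3900 * 2.8500 = 21.0615
theta = 61° + 90° = 151° = 151° (mod 360)

21.0615 cis(151°)


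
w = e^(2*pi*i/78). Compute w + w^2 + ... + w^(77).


With w = e^(2*pi*i/78), all 78 of the 78th roots of unity w^0 = 1, w, ..., w^(77) sum to 0: 1 + w + ... + w^(77) = (1 - w^78)/(1 - w) = 0 since w^78 = 1, w ≠ 1.
Removing the root 1: w + w^2 + ... + w^(77) = 0 - 1 = -1

Sum = -1


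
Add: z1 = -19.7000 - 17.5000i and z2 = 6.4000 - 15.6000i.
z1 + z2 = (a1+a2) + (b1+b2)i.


Real: -19.7 + 6.4 = -13.3
Imag: -17.5 - 15.6 = -33.1

-13.3000 - 33.1000i


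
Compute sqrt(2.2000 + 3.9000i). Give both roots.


|z| = sqrt(4.84+15.21) = 4.4777
sqrt((|z|+a)/2) = sqrt((4.4777+2.2)/2) = sqrt(3.3389) = 1.8273
sqrt((|z|-a)/2) = sqrt((4.4777-2.2)/2) = sqrt(1.1389) = 1.0672

±(1.8273 + 1.0672i) i.e. 1.8273 + 1.0672i and -1.8273 - 1.0672i


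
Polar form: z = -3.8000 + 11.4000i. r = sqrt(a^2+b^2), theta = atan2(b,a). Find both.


r = sqrt(14.44+129.96) = sqrt(144.4) = 12.0167
theta = atan2(11.4, -3.8) = 108.4349 degrees

r = 12.0167, theta = 108.4349 degrees


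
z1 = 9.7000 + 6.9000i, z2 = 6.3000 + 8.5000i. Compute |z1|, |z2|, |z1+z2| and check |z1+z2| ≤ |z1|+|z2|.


|z1| = sqrt(9.7^2 + 6.9^2) = sqrt(141.7) = 11.9038
|z2| = sqrt(6.3^2 + 8.5^2) = sqrt(111.94) = 10.5802
z1+z2 = 16.0000 + 15.4000i
|z1+z2| = sqrt(493.16) = 22.2072
|z1|+|z2| = 11.9038 + 10.5802 = 22.4840

|z1+z2| = 22.2072 ≤ |z1|+|z2| = 22.4840 (verified)


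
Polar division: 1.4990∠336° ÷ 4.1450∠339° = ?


r = 1.4990 / 4.1450 = 0.3616
theta = 336° - 339° = -3° = 357° (mod 360)

0.3616 cis(357°)


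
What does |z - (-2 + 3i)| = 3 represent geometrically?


|z - z0| = r is a circle with center z0 and radius r.
Center = (-2, 3), radius = 3

Circle with center (-2, 3) and radius 3


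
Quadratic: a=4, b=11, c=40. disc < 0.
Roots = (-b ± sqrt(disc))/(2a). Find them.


disc = 11^2 - 4*4*40 = 121 - 640 = -519
sqrt(|disc|) = sqrt(519) = 22.7816
Real part = -11/(2*4) = -1.3750
Imag part = 22.7816/(2*4) = 2.8477

-1.3750 ± 2.8477i


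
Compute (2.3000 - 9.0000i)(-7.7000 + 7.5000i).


Real = 2.3*(-7.7) - (-9)*7.5 = -17.71 - (-67.5) = 49.79
Imag = 2.3*7.5 - (7.7)*(-9) = 17.25 + 69.3 = 86.55

49.7900 + 86.5500i


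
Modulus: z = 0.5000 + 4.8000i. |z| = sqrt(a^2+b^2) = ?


|z| = sqrt(0.5^2 + 4.8^2) = sqrt(0.25 + 23.04) = sqrt(23.29) = 4.8260

|z| = 4.8260


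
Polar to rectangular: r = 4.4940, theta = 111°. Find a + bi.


a = 4.4940*cos(111°) = 4.4940*(-0.35837) = -1.6105
b = 4.4940*sin(111°) = 4.4940*0.93358 = 4.1955

-1.6105 + 4.1955i


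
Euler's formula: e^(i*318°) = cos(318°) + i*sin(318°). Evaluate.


cos(318°) = 0.7431
sin(318°) = -0.6691

e^(i*318°) = 0.7431 - 0.6691i


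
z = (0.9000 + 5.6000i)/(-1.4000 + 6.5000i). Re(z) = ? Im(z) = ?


Multiply by conjugate: (0.9000 + 5.6000i)(-1.4000 - 6.5000i) / ((-1.4)^2 + 6.5^2)
Numerator real = 0.9*(-1.4) + 5.6*6.5 = 35.14
Numerator imag = 5.6*(-1.4) - 0.9*6.5 = -13.69
Denominator = 44.21
Re(z) = 35.14/44.21 = 0.7948
Im(z) = -13.69/44.21 = -0.3097

Re(z) = 0.7948, Im(z) = -0.3097


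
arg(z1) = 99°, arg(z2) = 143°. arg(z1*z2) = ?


arg(z1*z2) = 99° + 143° = 242°
Normalized to (-180°, 180°]: -118°

-118°


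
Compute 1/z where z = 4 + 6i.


|z|^2 = 16+36 = 52
1/z = (4 - 6i)/52

1/z = 0.0769 - 0.1154i


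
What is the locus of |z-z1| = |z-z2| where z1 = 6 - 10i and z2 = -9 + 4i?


Equal distances means the locus is the perpendicular bisector of z1 and z2.
Midpoint = ((6+(-9))/2, (-10+4)/2) = (-1.5000, -3.0000)

Perpendicular bisector through (-1.5000, -3.0000)


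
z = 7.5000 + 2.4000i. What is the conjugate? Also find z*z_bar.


z_bar = 7.5000 - 2.4000i
z*z_bar = 7.5^2 + 2.4^2 = 56.25 + 5.76 = 62.01

z_bar = 7.5000 - 2.4000i, z*z_bar = 62.01


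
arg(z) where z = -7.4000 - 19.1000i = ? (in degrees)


Re = -7.4, Im = -19.1
arg = atan2(-19.1, -7.4) = -111.1781 degrees

arg(z) = -111.1781 degrees


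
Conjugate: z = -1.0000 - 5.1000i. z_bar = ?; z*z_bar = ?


z_bar = -1.0000 + 5.1000i
z*z_bar = (-1)^2 + (-5.1)^2 = 1 + 26.01 = 27.01

z_bar = -1.0000 + 5.1000i, z*z_bar = 27.01


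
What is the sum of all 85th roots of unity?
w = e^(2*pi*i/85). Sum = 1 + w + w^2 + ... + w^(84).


The sum of all 85th roots of unity is 0.
Geometric series: (1 - w^85)/(1 - w) = (1-1)/(1-w) = 0 since w^85 = 1, w ≠ 1.
Alternatively: coefficient of z^84 in z^85 - 1 is 0.

0


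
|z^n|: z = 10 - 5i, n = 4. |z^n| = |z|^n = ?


|z| = sqrt(100+25) = sqrt(125) = 11.1803
|z^4| = |z|^4 = (sqrt(125))^4 = 125^2 = 15625

|z^4| = 15625


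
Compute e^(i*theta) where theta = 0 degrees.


cos(0°) = 1.0000
sin(0°) = 0

e^(i*0°) = 1.0000 + 0i


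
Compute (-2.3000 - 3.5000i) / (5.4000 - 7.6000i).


Conjugate of z2 = 5.4000 + 7.6000i
Numerator: (-2.3000 - 3.5000i)(5.4000 + 7.6000i) = 14.1800 - 36.3800i
Denominator: 5.4^2 + (-7.6)^2 = 86.92
Result = (14.1800 - 36.3800i)/86.92

0.1631 - 0.4185i


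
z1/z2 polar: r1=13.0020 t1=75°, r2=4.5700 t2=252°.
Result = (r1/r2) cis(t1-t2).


r = 13.0020 / 4.5700 = 2.8451
theta = 75° - 252° = -177° = 183° (mod 360)

2.8451 cis(183°)


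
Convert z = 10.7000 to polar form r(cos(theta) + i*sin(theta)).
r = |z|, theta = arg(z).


r = sqrt(114.49+0) = sqrt(114.49) = 10.7000
theta = atan2(0, 10.7) = 0 degrees

r = 10.7000, theta = 0 degrees


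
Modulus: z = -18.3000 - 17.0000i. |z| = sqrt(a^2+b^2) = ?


|z| = sqrt((-18.3)^2 + (-17)^2) = sqrt(334.89 + 289) = sqrt(623.89) = 24.9778

|z| = 24.9778


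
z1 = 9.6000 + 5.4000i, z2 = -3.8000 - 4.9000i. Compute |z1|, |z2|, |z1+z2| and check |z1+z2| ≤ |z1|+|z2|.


|z1| = sqrt(9.6^2 + 5.4^2) = sqrt(121.32) = 11.0145
|z2| = sqrt((-3.8)^2 + (-4.9)^2) = sqrt(38.45) = 6.2008
z1+z2 = 5.8000 + 0.5000i
|z1+z2| = sqrt(33.89) = 5.8215
|z1|+|z2| = 11.0145 + 6.2008 = 17.2153

|z1+z2| = 5.8215 ≤ |z1|+|z2| = 17.2153 (verified)


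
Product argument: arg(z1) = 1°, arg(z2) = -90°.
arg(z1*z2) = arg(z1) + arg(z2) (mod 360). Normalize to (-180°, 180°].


arg(z1*z2) = 1° - 90° = -89°
Normalized to (-180°, 180°]: -89°

-89°


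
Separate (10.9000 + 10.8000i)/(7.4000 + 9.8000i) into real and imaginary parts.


Multiply by conjugate: (10.9000 + 10.8000i)(7.4000 - 9.8000i) / (7.4^2 + 9.8^2)
Numerator real = 10.9*7.4 + 10.8*9.8 = 186.5
Numerator imag = 10.8*7.4 - 10.9*9.8 = -26.9
Denominator = 150.8
Re(z) = 186.5/150.8 = 1.2367
Im(z) = -26.9/150.8 = -0.1784

Re(z) = 1.2367, Im(z) = -0.1784


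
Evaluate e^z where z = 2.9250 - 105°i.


e^2.9250 = 18.6342
cos(-105°) = -0.25882
sin(-105°) = -0.96593
Real = 18.6342*(-0.25882) = -4.8229
Imag = 18.6342*(-0.96593) = -17.9993

-4.8229 - 17.9993i


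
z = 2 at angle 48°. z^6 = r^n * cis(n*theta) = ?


r^6 = 2^6 = 64
n*theta = 6*48° = 288° = 288° (mod 360)
a = 64*cos(288°) = 19.7771
b = 64*sin(288°) = -60.8676

64 cis(288°) = 19.7771 - 60.8676i


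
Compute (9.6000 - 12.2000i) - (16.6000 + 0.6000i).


Real: 9.6 - 16.6 = -7
Imag: -12.2 - 0.6 = -12.8

-7.0000 - 12.8000i


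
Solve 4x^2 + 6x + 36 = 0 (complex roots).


disc = 6^2 - 4*4*36 = 36 - 576 = -540
sqrt(|disc|) = sqrt(540) = 23.2379
Real part = -6/(2*4) = -0.7500
Imag part = 23.2379/(2*4) = 2.9047

-0.7500 ± 2.9047i


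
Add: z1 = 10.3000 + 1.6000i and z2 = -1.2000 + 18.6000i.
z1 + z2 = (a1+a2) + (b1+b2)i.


Real: 10.3 - 1.2 = 9.1
Imag: 1.6 + 18.6 = 20.2

9.1000 + 20.2000i


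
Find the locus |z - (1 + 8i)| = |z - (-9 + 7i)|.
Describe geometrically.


Equal distances means the locus is the perpendicular bisector of z1 and z2.
Midpoint = ((1+(-9))/2, (8+7)/2) = (-4.0000, 7.5000)

Perpendicular bisector through (-4.0000, 7.5000)


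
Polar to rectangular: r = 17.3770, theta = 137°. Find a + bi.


a = 17.3770*cos(137°) = 17.3770*(-0.73135) = -12.7087
b = 17.3770*sin(137°) = 17.3770*0.682 = 11.8511

-12.7087 + 11.8511i


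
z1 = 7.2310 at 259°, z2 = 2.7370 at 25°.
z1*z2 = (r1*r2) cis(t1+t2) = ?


r = 7.2310 * 2.7370 = 19.7912
theta = 259° + 25° = 284° = 284° (mod 360)

19.7912 cis(284°)


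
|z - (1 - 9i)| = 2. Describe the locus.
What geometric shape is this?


|z - z0| = r is a circle with center z0 and radius r.
Center = (1, -9), radius = 2

Circle with center (1, -9) and radius 2


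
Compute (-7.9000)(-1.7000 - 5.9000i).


Real = -7.9*(-1.7) - 0*(-5.9) = 13.43 - 0 = 13.43
Imag = -7.9*(-5.9) - (1.7)*0 = 46.61 + 0 = 46.61

13.4300 + 46.6100i


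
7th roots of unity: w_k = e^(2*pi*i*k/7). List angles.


The 7th roots of unity are cis(360k/7°) for k=0..6
Angle step = 360/7 = 51.4286°
Primitive root: cis(51.4286°)
Primitive root = 0.6235 + 0.7818i

7 roots at angles: 0°, 51.4286°, 102.8571°, 154.2857°, 205.7143°, 257.1429°, 308.5714°


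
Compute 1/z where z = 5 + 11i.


|z|^2 = 25+121 = 146
1/z = (5 - 11i)/146

1/z = 0.0342 - 0.0753i


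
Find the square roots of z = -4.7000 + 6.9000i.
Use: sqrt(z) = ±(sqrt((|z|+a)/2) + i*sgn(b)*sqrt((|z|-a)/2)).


|z| = sqrt(22.09+47.61) = 8.3487
sqrt((|z|+a)/2) = sqrt((8.3487+(-4.7))/2) = sqrt(1.8243) = 1.3507
sqrt((|z|-a)/2) = sqrt((8.3487-(-4.7))/2) = sqrt(6.5243) = 2.5543

±(1.3507 + 2.5543i) i.e. 1.3507 + 2.5543i and -1.3507 - 2.5543i


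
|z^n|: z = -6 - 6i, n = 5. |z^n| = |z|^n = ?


|z| = sqrt(36+36) = sqrt(72) = 8.4853
|z^5| = |z|^5 = (sqrt(72))^5 = 72^2 * sqrt(72) = 5184*sqrt(72)

|z^5| = 5184*sqrt(72) ≈ 43987.6986


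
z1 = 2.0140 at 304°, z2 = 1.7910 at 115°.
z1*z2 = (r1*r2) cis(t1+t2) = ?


r = 2.0140 * 1.7910 = 3.6071
theta = 304° + 115° = 419° = 59° (mod 360)

3.6071 cis(59°)


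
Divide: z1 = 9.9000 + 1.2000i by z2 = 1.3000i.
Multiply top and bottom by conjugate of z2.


Conjugate of z2 = -1.3000i
Numerator: (9.9000 + 1.2000i)(-1.3000i) = 1.5600 - 12.8700i
Denominator: 0^2 + 1.3^2 = 1.69
Result = (1.5600 - 12.8700i)/1.69

0.9231 - 7.6154i


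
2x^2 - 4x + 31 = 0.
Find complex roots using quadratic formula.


disc = (-4)^2 - 4*2*31 = 16 - 248 = -232
sqrt(|disc|) = sqrt(232) = 15.2315
Real part = 4/(2*2) = 1.0000
Imag part = 15.2315/(2*2) = 3.8079

1.0000 ± 3.8079i


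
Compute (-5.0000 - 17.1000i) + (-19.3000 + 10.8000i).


Real: -5 - 19.3 = -24.3
Imag: -17.1 + 10.8 = -6.3

-24.3000 - 6.3000i


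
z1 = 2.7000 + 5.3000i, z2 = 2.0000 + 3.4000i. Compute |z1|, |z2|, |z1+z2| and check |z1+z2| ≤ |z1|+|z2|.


|z1| = sqrt(2.7^2 + 5.3^2) = sqrt(35.38) = 5.9481
|z2| = sqrt(2^2 + 3.4^2) = sqrt(15.56) = 3.9446
z1+z2 = 4.7000 + 8.7000i
|z1+z2| = sqrt(97.78) = 9.8884
|z1|+|z2| = 5.9481 + 3.9446 = 9.8927

|z1+z2| = 9.8884 ≤ |z1|+|z2| = 9.8927 (verified)


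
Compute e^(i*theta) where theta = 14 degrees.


cos(14°) = 0.9703
sin(14°) = 0.2419

e^(i*14°) = 0.9703 + 0.2419i


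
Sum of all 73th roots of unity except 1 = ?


With w = e^(2*pi*i/73), all 73 of the 73th roots of unity w^0 = 1, w, ..., w^(72) sum to 0: 1 + w + ... + w^(72) = (1 - w^73)/(1 - w) = 0 since w^73 = 1, w ≠ 1.
Removing the root 1: w + w^2 + ... + w^(72) = 0 - 1 = -1

Sum = -1


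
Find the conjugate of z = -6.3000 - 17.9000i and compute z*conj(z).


z_bar = -6.3000 + 17.9000i
z*z_bar = (-6.3)^2 + (-17.9)^2 = 39.69 + 320.41 = 360.1

z_bar = -6.3000 + 17.9000i, z*z_bar = 360.1


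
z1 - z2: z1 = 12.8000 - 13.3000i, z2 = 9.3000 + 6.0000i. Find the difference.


Real: 12.8 - 9.3 = 3.5
Imag: -13.3 - 6 = -19.3

3.5000 - 19.3000i


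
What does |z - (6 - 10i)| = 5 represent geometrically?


|z - z0| = r is a circle with center z0 and radius r.
Center = (6, -10), radius = 5

Circle with center (6, -10) and radius 5


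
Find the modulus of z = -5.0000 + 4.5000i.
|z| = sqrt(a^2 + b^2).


|z| = sqrt((-5)^2 + 4.5^2) = sqrt(25 + 20.25) = sqrt(45.25) = 6.7268

|z| = 6.7268


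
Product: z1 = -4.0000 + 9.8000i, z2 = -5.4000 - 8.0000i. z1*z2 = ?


Real = -4*(-5.4) - 9.8*(-8) = 21.6 - (-78.4) = 100
Imag = -4*(-8) - (5.4)*9.8 = 32 - (52.92) = -20.92

100.0000 - 20.9200i


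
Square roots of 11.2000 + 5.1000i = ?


|z| = sqrt(125.44+26.01) = 12.3065
sqrt((|z|+a)/2) = sqrt((12.3065+11.2)/2) = sqrt(11.7533) = 3.4283
sqrt((|z|-a)/2) = sqrt((12.3065-11.2)/2) = sqrt(0.5533) = 0.7438

±(3.4283 + 0.7438i) i.e. 3.4283 + 0.7438i and -3.4283 - 0.7438i


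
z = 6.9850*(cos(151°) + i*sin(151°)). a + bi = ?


a = 6.9850*cos(151°) = 6.9850*(-0.87462) = -6.1092
b = 6.9850*sin(151°) = 6.9850*0.48481 = 3.3864

-6.1092 + 3.3864i


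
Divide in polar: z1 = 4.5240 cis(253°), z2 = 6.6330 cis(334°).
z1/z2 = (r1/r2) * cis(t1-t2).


r = 4.5240 / 6.6330 = 0.6820
theta = 253° - 334° = -81° = 279° (mod 360)

0.6820 cis(279°)


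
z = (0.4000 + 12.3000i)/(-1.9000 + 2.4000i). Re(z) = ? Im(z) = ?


Multiply by conjugate: (0.4000 + 12.3000i)(-1.9000 - 2.4000i) / ((-1.9)^2 + 2.4^2)
Numerator real = 0.4*(-1.9) + 12.3*2.4 = 28.76
Numerator imag = 12.3*(-1.9) - 0.4*2.4 = -24.33
Denominator = 9.37
Re(z) = 28.76/9.37 = 3.0694
Im(z) = -24.33/9.37 = -2.5966

Re(z) = 3.0694, Im(z) = -2.5966


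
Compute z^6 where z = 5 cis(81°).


r^6 = 5^6 = 15625
n*theta = 6*81° = 486° = 126° (mod 360)
a = 15625*cos(126°) = -9184.1446
b = 15625*sin(126°) = 12640.8905

15625 cis(126°) = -9184.1446 + 12640.8905i


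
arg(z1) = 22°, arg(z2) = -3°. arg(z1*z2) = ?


arg(z1*z2) = 22° - 3° = 19°
Normalized to (-180°, 180°]: 19°

19°


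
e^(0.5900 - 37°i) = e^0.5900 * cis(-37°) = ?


e^0.5900 = 1.8040
cos(-37°) = 0.7986
sin(-37°) = -0.60182
Real = 1.8040*0.7986 = 1.4407
Imag = 1.8040*(-0.60182) = -1.0857

1.4407 - 1.0857i


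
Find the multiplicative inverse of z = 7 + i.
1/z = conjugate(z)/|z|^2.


|z|^2 = 49+1 = 50
1/z = (7 - 1i)/50

1/z = 0.1400 - 0.0200i


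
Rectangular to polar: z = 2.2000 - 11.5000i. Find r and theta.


r = sqrt(4.84+132.25) = sqrt(137.09) = 11.7085
theta = atan2(-11.5, 2.2) = -79.1699 degrees

r = 11.7085, theta = -79.1699 degrees


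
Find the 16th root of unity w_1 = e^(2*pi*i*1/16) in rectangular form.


Angle = 360*1/16 = 22.5°
a = cos(22.5°) = 0.9239
b = sin(22.5°) = 0.3827

0.9239 + 0.3827i


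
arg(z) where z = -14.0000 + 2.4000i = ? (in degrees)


Re = -14, Im = 2.4
arg = atan2(2.4, -14) = 170.2724 degrees

arg(z) = 170.2724 degrees


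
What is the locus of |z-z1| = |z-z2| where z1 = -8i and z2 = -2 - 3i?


Equal distances means the locus is the perpendicular bisector of z1 and z2.
Midpoint = ((0+(-2))/2, (-8+(-3))/2) = (-1.0000, -5.5000)

Perpendicular bisector through (-1.0000, -5.5000)


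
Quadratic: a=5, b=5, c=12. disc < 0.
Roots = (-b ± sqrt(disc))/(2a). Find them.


disc = 5^2 - 4*5*12 = 25 - 240 = -215
sqrt(|disc|) = sqrt(215) = 14.6629
Real part = -5/(2*5) = -0.5000
Imag part = 14.6629/(2*5) = 1.4663

-0.5000 ± 1.4663i


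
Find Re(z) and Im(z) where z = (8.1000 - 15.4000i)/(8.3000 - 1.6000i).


Multiply by conjugate: (8.1000 - 15.4000i)(8.3000 + 1.6000i) / (8.3^2 + (-1.6)^2)
Numerator real = 8.1*8.3 - (15.4)*(-1.6) = 91.87
Numerator imag = -15.4*8.3 - 8.1*(-1.6) = -114.86
Denominator = 71.45
Re(z) = 91.87/71.45 = 1.2858
Im(z) = -114.86/71.45 = -1.6076

Re(z) = 1.2858, Im(z) = -1.6076


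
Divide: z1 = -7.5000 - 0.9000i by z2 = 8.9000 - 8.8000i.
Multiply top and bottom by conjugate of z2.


Conjugate of z2 = 8.9000 + 8.8000i
Numerator: (-7.5000 - 0.9000i)(8.9000 + 8.8000i) = -58.8300 - 74.0100i
Denominator: 8.9^2 + (-8.8)^2 = 156.65
Result = (-58.8300 - 74.0100i)/156.65

-0.3756 - 0.4725i


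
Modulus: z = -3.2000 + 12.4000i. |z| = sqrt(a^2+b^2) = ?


|z| = sqrt((-3.2)^2 + 12.4^2) = sqrt(10.24 + 153.76) = sqrt(164) = 12.8062

|z| = 12.8062


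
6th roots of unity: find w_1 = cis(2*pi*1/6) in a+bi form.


Angle = 360*1/6 = 60°
a = cos(60°) = 0.5000
b = sin(60°) = 0.8660

0.5000 + 0.8660i


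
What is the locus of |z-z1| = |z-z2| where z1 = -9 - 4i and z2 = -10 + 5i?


Equal distances means the locus is the perpendicular bisector of z1 and z2.
Midpoint = ((-9+(-10))/2, (-4+5)/2) = (-9.5000, 0.5000)

Perpendicular bisector through (-9.5000, 0.5000)


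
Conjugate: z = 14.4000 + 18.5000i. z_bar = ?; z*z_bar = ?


z_bar = 14.4000 - 18.5000i
z*z_bar = 14.4^2 + 18.5^2 = 207.36 + 342.25 = 549.61

z_bar = 14.4000 - 18.5000i, z*z_bar = 549.61


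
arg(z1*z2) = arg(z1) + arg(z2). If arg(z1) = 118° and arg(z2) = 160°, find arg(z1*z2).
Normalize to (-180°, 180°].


arg(z1*z2) = 118° + 160° = 278°
Normalized to (-180°, 180°]: -82°

-82°


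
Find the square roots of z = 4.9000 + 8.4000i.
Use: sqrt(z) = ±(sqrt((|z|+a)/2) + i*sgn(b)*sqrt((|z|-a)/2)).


|z| = sqrt(24.01+70.56) = 9.7247
sqrt((|z|+a)/2) = sqrt((9.7247+4.9)/2) = sqrt(7.3124) = 2.7041
sqrt((|z|-a)/2) = sqrt((9.7247-4.9)/2) = sqrt(2.4124) = 1.5532

±(2.7041 + 1.5532i) i.e. 2.7041 + 1.5532i and -2.7041 - 1.5532i


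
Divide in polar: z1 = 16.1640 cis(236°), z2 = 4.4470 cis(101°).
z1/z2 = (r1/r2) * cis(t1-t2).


r = 16.1640 / 4.4470 = 3.6348
theta = 236° - 101° = 135° = 135° (mod 360)

3.6348 cis(135°)


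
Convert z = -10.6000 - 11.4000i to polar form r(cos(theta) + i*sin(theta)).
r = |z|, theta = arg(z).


r = sqrt(112.36+129.96) = sqrt(242.32) = 15.5666
theta = atan2(-11.4, -10.6) = -132.9174 degrees

r = 15.5666, theta = -132.9174 degrees


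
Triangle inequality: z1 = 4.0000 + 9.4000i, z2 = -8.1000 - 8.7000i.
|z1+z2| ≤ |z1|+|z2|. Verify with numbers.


|z1| = sqrt(4^2 + 9.4^2) = sqrt(104.36) = 10.2157
|z2| = sqrt((-8.1)^2 + (-8.7)^2) = sqrt(141.3) = 11.8870
z1+z2 = -4.1000 + 0.7000i
|z1+z2| = sqrt(17.3) = 4.1593
|z1|+|z2| = 10.2157 + 11.8870 = 22.1027

|z1+z2| = 4.1593 ≤ |z1|+|z2| = 22.1027 (verified)


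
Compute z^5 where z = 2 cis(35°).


r^5 = 2^5 = 32
n*theta = 5*35° = 175° = 175° (mod 360)
a = 32*cos(175°) = -31.8782
b = 32*sin(175°) = 2.7890

32 cis(175°) = -31.8782 + 2.7890i


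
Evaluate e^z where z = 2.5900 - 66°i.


e^2.5900 = 13.3298
cos(-66°) = 0.406737
sin(-66°) = -0.91355
Real = 13.3298*0.406737 = 5.4217
Imag = 13.3298*(-0.91355) = -12.1774

5.4217 - 12.1774i


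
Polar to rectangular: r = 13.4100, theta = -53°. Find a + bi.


a = 13.4100*cos(-53°) = 13.4100*0.601815 = 8.0703
b = 13.4100*sin(-53°) = 13.4100*(-0.798636) = -10.7097

8.0703 - 10.7097i


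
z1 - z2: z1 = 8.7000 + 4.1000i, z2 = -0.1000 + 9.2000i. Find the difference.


Real: 8.7 + 0.1 = 8.8
Imag: 4.1 - 9.2 = -5.1

8.8000 - 5.1000i


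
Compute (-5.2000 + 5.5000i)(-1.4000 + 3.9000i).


Real = -5.2*(-1.4) - 5.5*3.9 = 7.28 - 21.45 = -14.17
Imag = -5.2*3.9 - (1.4)*5.5 = -20.28 - (7.7) = -27.98

-14.1700 - 27.9800i


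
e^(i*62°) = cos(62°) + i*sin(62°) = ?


cos(62°) = 0.4695
sin(62°) = 0.8829

e^(i*62°) = 0.4695 + 0.8829i


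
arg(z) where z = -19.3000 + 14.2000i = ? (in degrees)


Re = -19.3, Im = 14.2
arg = atan2(14.2, -19.3) = 143.6562 degrees

arg(z) = 143.6562 degrees


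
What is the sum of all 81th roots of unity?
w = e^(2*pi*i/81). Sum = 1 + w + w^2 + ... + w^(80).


The sum of all 81th roots of unity is 0.
Geometric series: (1 - w^81)/(1 - w) = (1-1)/(1-w) = 0 since w^81 = 1, w ≠ 1.
Alternatively: coefficient of z^80 in z^81 - 1 is 0.

0


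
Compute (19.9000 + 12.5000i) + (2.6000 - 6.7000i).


Real: 19.9 + 2.6 = 22.5
Imag: 12.5 - 6.7 = 5.8

22.5000 + 5.8000i


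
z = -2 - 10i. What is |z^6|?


|z| = sqrt(4+100) = sqrt(104) = 10.1980
|z^6| = |z|^6 = (sqrt(104))^6 = 104^3 = 1124864

|z^6| = 1124864


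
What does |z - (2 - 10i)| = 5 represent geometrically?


|z - z0| = r is a circle with center z0 and radius r.
Center = (2, -10), radius = 5

Circle with center (2, -10) and radius 5


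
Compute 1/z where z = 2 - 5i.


|z|^2 = 4+25 = 29
1/z = (2 + 5i)/29

1/z = 0.0690 + 0.1724i


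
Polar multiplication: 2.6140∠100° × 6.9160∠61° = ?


r = 2.6140 * 6.9160 = 18.0784
theta = 100° + 61° = 161° = 161° (mod 360)

18.0784 cis(161°)


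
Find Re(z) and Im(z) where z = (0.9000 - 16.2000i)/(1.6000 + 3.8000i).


Multiply by conjugate: (0.9000 - 16.2000i)(1.6000 - 3.8000i) / (1.6^2 + 3.8^2)
Numerator real = 0.9*1.6 - (16.2)*3.8 = -60.12
Numerator imag = -16.2*1.6 - 0.9*3.8 = -29.34
Denominator = 17
Re(z) = -60.12/17 = -3.5365
Im(z) = -29.34/17 = -1.7259

Re(z) = -3.5365, Im(z) = -1.7259


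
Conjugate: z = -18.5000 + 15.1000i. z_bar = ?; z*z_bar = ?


z_bar = -18.5000 - 15.1000i
z*z_bar = (-18.5)^2 + 15.1^2 = 342.25 + 228.01 = 570.26

z_bar = -18.5000 - 15.1000i, z*z_bar = 570.26


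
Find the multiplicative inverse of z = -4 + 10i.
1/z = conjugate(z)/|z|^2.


|z|^2 = 16+100 = 116
1/z = (-4 - 10i)/116

1/z = -0.0345 - 0.0862i


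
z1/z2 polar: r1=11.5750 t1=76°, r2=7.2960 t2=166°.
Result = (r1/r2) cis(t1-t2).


r = 11.5750 / 7.2960 = 1.5865
theta = 76° - 166° = -90° = 270° (mod 360)

1.5865 cis(270°)


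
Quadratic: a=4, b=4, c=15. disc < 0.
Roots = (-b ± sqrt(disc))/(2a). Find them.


disc = 4^2 - 4*4*15 = 16 - 240 = -224
sqrt(|disc|) = sqrt(224) = 14.9666
Real part = -4/(2*4) = -0.5000
Imag part = 14.9666/(2*4) = 1.8708

-0.5000 ± 1.8708i


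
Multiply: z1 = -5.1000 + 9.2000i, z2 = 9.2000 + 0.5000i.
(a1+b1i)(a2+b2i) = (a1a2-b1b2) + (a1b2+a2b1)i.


Real = -5.1*9.2 - 9.2*0.5 = -46.92 - 4.6 = -51.52
Imag = -5.1*0.5 + 9.2*9.2 = -2.55 + 84.64 = 82.09

-51.5200 + 82.0900i


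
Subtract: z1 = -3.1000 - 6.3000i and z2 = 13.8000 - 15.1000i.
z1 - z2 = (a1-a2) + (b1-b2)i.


Real: -3.1 - 13.8 = -16.9
Imag: -6.3 + 15.1 = 8.8

-16.9000 + 8.8000i


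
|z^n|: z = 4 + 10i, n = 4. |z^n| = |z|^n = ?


|z| = sqrt(16+100) = sqrt(116) = 10.7703
|z^4| = |z|^4 = (sqrt(116))^4 = 116^2 = 13456

|z^4| = 13456


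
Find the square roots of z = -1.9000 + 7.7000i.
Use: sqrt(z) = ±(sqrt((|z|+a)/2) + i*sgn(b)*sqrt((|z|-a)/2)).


|z| = sqrt(3.61+59.29) = 7.9310
sqrt((|z|+a)/2) = sqrt((7.9310+(-1.9))/2) = sqrt(3.0155) = 1.7365
sqrt((|z|-a)/2) = sqrt((7.9310-(-1.9))/2) = sqrt(4.9155) = 2.2171

±(1.7365 + 2.2171i) i.e. 1.7365 + 2.2171i and -1.7365 - 2.2171i


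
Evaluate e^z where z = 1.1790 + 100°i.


e^1.1790 = 3.2511
cos(100°) = -0.17365
sin(100°) = 0.9848
Real = 3.2511*(-0.17365) = -0.5646
Imag = 3.2511*0.9848 = 3.2017

-0.5646 + 3.2017i


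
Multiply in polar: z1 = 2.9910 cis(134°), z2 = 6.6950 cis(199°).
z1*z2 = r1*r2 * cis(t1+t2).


r = 2.9910 * 6.6950 = 20.0247
theta = 134° + 199° = 333° = 333° (mod 360)

20.0247 cis(333°)


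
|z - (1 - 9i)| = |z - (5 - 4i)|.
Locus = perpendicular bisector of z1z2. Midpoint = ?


Equal distances means the locus is the perpendicular bisector of z1 and z2.
Midpoint = ((1+5)/2, (-9+(-4))/2) = (3.0000, -6.5000)

Perpendicular bisector through (3.0000, -6.5000)


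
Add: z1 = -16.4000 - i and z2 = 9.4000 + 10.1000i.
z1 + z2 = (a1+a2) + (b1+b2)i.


Real: -16.4 + 9.4 = -7
Imag: -1 + 10.1 = 9.1

-7.0000 + 9.1000i


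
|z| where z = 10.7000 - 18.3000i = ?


|z| = sqrt(10.7^2 + (-18.3)^2) = sqrt(114.49 + 334.89) = sqrt(449.38) = 21.1986

|z| = 21.1986


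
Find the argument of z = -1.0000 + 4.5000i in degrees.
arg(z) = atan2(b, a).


Re = -1, Im = 4.5
arg = atan2(4.5, -1) = 102.5288 degrees

arg(z) = 102.5288 degrees


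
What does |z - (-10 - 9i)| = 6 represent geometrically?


|z - z0| = r is a circle with center z0 and radius r.
Center = (-10, -9), radius = 6

Circle with center (-10, -9) and radius 6


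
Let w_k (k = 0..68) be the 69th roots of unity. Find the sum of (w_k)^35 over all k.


The roots are w_k = w^k with w = e^(2*pi*i/69), and (w^k)^35 = (w^35)^k.
So S = 1 + u + u^2 + ... + u^(68) with u = w^35.
35 = 0*69 + 35, so 35 is not a multiple of 69: u = w^35 ≠ 1 (w is a primitive 69th root), while u^69 = (w^69)^35 = 1.
Geometric series: S = (1 - u^69)/(1 - u) = (1 - 1)/(1 - u) = 0

S = 0


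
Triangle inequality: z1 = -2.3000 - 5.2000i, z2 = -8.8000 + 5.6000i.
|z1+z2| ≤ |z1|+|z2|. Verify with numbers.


|z1| = sqrt((-2.3)^2 + (-5.2)^2) = sqrt(32.33) = 5.6859
|z2| = sqrt((-8.8)^2 + 5.6^2) = sqrt(108.8) = 10.4307
z1+z2 = -11.1000 + 0.4000i
|z1+z2| = sqrt(123.37) = 11.1072
|z1|+|z2| = 5.6859 + 10.4307 = 16.1166

|z1+z2| = 11.1072 ≤ |z1|+|z2| = 16.1166 (verified)


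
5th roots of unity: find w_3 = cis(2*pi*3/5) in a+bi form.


Angle = 360*3/5 = 216°
a = cos(216°) = -0.8090
b = sin(216°) = -0.5878

-0.8090 - 0.5878i


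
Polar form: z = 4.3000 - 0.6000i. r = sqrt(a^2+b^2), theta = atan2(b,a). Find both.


r = sqrt(18.49+0.36) = sqrt(18.85) = 4.3417
theta = atan2(-0.6, 4.3) = -7.9435 degrees

r = 4.3417, theta = -7.9435 degrees


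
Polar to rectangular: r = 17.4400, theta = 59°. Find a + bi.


a = 17.4400*cos(59°) = 17.4400*0.51504 = 8.9823
b = 17.4400*sin(59°) = 17.4400*0.85717 = 14.9490

8.9823 + 14.9490i


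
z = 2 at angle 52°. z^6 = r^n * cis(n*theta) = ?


r^6 = 2^6 = 64
n*theta = 6*52° = 312° = 312° (mod 360)
a = 64*cos(312°) = 42.8244
b = 64*sin(312°) = -47.5613

64 cis(312°) = 42.8244 - 47.5613i


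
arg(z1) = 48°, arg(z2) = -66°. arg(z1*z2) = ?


arg(z1*z2) = 48° - 66° = -18°
Normalized to (-180°, 180°]: -18°

-18°


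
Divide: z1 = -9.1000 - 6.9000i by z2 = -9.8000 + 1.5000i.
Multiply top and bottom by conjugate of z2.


Conjugate of z2 = -9.8000 - 1.5000i
Numerator: (-9.1000 - 6.9000i)(-9.8000 - 1.5000i) = 78.8300 + 81.2700i
Denominator: (-9.8)^2 + 1.5^2 = 98.29
Result = (78.8300 + 81.2700i)/98.29

0.8020 + 0.8268i


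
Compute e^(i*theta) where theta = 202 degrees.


cos(202°) = -0.9272
sin(202°) = -0.3746

e^(i*202°) = -0.9272 - 0.3746i


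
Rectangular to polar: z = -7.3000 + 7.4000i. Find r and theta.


r = sqrt(53.29+54.76) = sqrt(108.05) = 10.3947
theta = atan2(7.4, -7.3) = 134.6102 degrees

r = 10.3947, theta = 134.6102 degrees


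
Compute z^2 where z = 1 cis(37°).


r^2 = 1^2 = 1
n*theta = 2*37° = 74° = 74° (mod 360)
a = 1*cos(74°) = 0.2756
b = 1*sin(74°) = 0.9613

1 cis(74°) = 0.2756 + 0.9613i


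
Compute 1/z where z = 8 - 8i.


|z|^2 = 64+64 = 128
1/z = (8 + 8i)/128

1/z = 0.0625 + 0.0625i


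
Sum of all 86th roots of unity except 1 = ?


With w = e^(2*pi*i/86), all 86 of the 86th roots of unity w^0 = 1, w, ..., w^(85) sum to 0: 1 + w + ... + w^(85) = (1 - w^86)/(1 - w) = 0 since w^86 = 1, w ≠ 1.
Removing the root 1: w + w^2 + ... + w^(85) = 0 - 1 = -1

Sum = -1


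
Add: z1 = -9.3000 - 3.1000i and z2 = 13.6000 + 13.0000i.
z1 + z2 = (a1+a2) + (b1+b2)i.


Real: -9.3 + 13.6 = 4.3
Imag: -3.1 + 13 = 9.9

4.3000 + 9.9000i


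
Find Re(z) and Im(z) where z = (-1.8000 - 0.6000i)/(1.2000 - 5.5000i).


Multiply by conjugate: (-1.8000 - 0.6000i)(1.2000 + 5.5000i) / (1.2^2 + (-5.5)^2)
Numerator real = -1.8*1.2 - (0.6)*(-5.5) = 1.14
Numerator imag = -0.6*1.2 - (-1.8)*(-5.5) = -10.62
Denominator = 31.69
Re(z) = 1.14/31.69 = 0.0360
Im(z) = -10.62/31.69 = -0.3351

Re(z) = 0.0360, Im(z) = -0.3351


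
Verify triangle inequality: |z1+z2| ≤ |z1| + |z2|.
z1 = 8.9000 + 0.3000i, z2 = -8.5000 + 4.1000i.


|z1| = sqrt(8.9^2 + 0.3^2) = sqrt(79.3) = 8.9051
|z2| = sqrt((-8.5)^2 + 4.1^2) = sqrt(89.06) = 9.4372
z1+z2 = 0.4000 + 4.4000i
|z1+z2| = sqrt(19.52) = 4.4181
|z1|+|z2| = 8.9051 + 9.4372 = 18.3423

|z1+z2| = 4.4181 ≤ |z1|+|z2| = 18.3423 (verified)


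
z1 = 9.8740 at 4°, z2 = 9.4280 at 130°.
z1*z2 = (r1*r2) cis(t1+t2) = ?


r = 9.8740 * 9.4280 = 93.0921
theta = 4° + 130° = 134° = 134° (mod 360)

93.0921 cis(134°)


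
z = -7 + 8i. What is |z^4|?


|z| = sqrt(49+64) = sqrt(113) = 10.6301
|z^4| = |z|^4 = (sqrt(113))^4 = 113^2 = 12769

|z^4| = 12769


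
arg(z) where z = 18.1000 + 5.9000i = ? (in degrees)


Re = 18.1, Im = 5.9
arg = atan2(5.9, 18.1) = 18.0543 degrees

arg(z) = 18.0543 degrees


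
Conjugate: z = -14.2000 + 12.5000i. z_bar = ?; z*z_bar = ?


z_bar = -14.2000 - 12.5000i
z*z_bar = (-14.2)^2 + 12.5^2 = 201.64 + 156.25 = 357.89

z_bar = -14.2000 - 12.5000i, z*z_bar = 357.89


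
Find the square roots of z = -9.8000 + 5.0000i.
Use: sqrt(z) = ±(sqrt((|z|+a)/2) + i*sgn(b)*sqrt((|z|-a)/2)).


|z| = sqrt(96.04+25) = 11.0018
sqrt((|z|+a)/2) = sqrt((11.0018+(-9.8))/2) = sqrt(0.6009) = 0.7752
sqrt((|z|-a)/2) = sqrt((11.0018-(-9.8))/2) = sqrt(10.4009) = 3.2250

±(0.7752 + 3.2250i) i.e. 0.7752 + 3.2250i and -0.7752 - 3.2250i


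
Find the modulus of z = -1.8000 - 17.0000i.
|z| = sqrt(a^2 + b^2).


|z| = sqrt((-1.8)^2 + (-17)^2) = sqrt(3.24 + 289) = sqrt(292.24) = 17.0950

|z| = 17.0950


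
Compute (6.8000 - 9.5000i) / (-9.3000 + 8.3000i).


Conjugate of z2 = -9.3000 - 8.3000i
Numerator: (6.8000 - 9.5000i)(-9.3000 - 8.3000i) = -142.0900 + 31.9100i
Denominator: (-9.3)^2 + 8.3^2 = 155.38
Result = (-142.0900 + 31.9100i)/155.38

-0.9145 + 0.2054i


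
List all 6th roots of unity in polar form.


The 6th roots of unity are cis(360k/6°) for k=0..5
Angle step = 360/6 = 60°
Primitive root: cis(60°)
Primitive root = 0.5000 + 0.8660i

6 roots at angles: 0°, 60°, 120°, 180°, 240°, 300°


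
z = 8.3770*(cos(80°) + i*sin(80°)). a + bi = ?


a = 8.3770*cos(80°) = 8.3770*0.17365 = 1.4547
b = 8.3770*sin(80°) = 8.3770*0.9848 = 8.2497

1.4547 + 8.2497i


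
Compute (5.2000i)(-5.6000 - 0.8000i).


Real = 0*(-5.6) - 5.2*(-0.8) = 0 - (-4.16) = 4.16
Imag = 0*(-0.8) - (5.6)*5.2 = 0 - (29.12) = -29.12

4.1600 - 29.1200i


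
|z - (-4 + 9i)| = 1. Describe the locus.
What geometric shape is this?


|z - z0| = r is a circle with center z0 and radius r.
Center = (-4, 9), radius = 1

Circle with center (-4, 9) and radius 1


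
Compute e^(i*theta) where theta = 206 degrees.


cos(206°) = -0.8988
sin(206°) = -0.4384

e^(i*206°) = -0.8988 - 0.4384i


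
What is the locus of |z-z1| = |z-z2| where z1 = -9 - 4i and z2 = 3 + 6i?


Equal distances means the locus is the perpendicular bisector of z1 and z2.
Midpoint = ((-9+3)/2, (-4+6)/2) = (-3.0000, 1.0000)

Perpendicular bisector through (-3.0000, 1.0000)


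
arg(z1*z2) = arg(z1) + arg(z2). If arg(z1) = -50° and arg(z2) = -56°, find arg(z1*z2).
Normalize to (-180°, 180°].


arg(z1*z2) = -50° - 56° = -106°
Normalized to (-180°, 180°]: -106°

-106°


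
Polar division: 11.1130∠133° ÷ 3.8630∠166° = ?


r = 11.1130 / 3.8630 = 2.8768
theta = 133° - 166° = -33° = 327° (mod 360)

2.8768 cis(327°)


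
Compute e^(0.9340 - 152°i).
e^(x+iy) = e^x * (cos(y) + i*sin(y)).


e^0.9340 = 2.54467
cos(-152°) = -0.88295
sin(-152°) = -0.46947
Real = 2.54467*(-0.88295) = -2.2468
Imag = 2.54467*(-0.46947) = -1.1946

-2.2468 - 1.1946i


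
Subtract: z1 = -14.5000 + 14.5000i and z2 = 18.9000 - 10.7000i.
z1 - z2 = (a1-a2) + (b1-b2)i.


Real: -14.5 - 18.9 = -33.4
Imag: 14.5 + 10.7 = 25.2

-33.4000 + 25.2000i


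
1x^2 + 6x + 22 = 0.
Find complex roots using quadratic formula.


disc = 6^2 - 4*1*22 = 36 - 88 = -52
sqrt(|disc|) = sqrt(52) = 7.2111
Real part = -6/(2*1) = -3.0000
Imag part = 7.2111/(2*1) = 3.6056

-3.0000 ± 3.6056i


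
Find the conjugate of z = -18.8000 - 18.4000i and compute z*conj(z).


z_bar = -18.8000 + 18.4000i
z*z_bar = (-18.8)^2 + (-18.4)^2 = 353.44 + 338.56 = 692

z_bar = -18.8000 + 18.4000i, z*z_bar = 692


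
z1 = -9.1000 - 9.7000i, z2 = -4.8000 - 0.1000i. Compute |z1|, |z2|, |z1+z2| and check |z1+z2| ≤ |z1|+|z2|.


|z1| = sqrt((-9.1)^2 + (-9.7)^2) = sqrt(176.9) = 13.3004
|z2| = sqrt((-4.8)^2 + (-0.1)^2) = sqrt(23.05) = 4.8010
z1+z2 = -13.9000 - 9.8000i
|z1+z2| = sqrt(289.25) = 17.0074
|z1|+|z2| = 13.3004 + 4.8010 = 18.1014

|z1+z2| = 17.0074 ≤ |z1|+|z2| = 18.1014 (verified)
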